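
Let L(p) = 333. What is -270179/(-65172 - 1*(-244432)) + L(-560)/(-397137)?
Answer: -35785923701/23730259540 ≈ -1.5080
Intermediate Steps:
-270179/(-65172 - 1*(-244432)) + L(-560)/(-397137) = -270179/(-65172 - 1*(-244432)) + 333/(-397137) = -270179/(-65172 + 244432) + 333*(-1/397137) = -270179/179260 - 111/132379 = -35785923701/23730259540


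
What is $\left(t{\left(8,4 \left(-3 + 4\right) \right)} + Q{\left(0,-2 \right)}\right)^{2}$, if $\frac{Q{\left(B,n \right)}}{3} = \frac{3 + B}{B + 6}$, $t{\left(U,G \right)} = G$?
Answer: $\frac{121}{4} \approx 30.25$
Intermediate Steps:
$Q{\left(B,n \right)} = \frac{3 \left(3 + B\right)}{6 + B}$ ($Q{\left(B,n \right)} = 3 \frac{3 + B}{B + 6} = 3 \frac{3 + B}{6 + B} = \frac{3 \left(3 + B\right)}{6 + B}$)
$\left(t{\left(8,4 \left(-3 + 4\right) \right)} + Q{\left(0,-2 \right)}\right)^{2} = \left(4 \left(-3 + 4\right) + \frac{3 \left(3 + 0\right)}{6 + 0}\right)^{2} = \left(4 \cdot 1 + 3 \cdot \frac{1}{6} \cdot 3\right)^{2} = \left(4 + 3 \cdot \frac{1}{6} \cdot 3\right)^{2} = \left(4 + \frac{3}{2}\right)^{2} = \left(\frac{11}{2}\right)^{2} = \frac{121}{4}$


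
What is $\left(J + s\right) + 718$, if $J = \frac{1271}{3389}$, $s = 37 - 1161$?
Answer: $- \frac{1374663}{3389} \approx -405.63$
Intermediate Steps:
$s = -1124$
$J = \frac{1271}{3389}$ ($J = 1271 \cdot \frac{1}{3389} = \frac{1271}{3389} \approx 0.37504$)
$\left(J + s\right) + 718 = \left(\frac{1271}{3389} - 1124\right) + 718 = - \frac{3807965}{3389} + 718 = - \frac{1374663}{3389}$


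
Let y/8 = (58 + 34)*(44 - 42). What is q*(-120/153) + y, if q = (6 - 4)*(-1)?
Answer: 75152/51 ≈ 1473.6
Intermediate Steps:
y = 1472 (y = 8*((58 + 34)*(44 - 42)) = 8*(92*2) = 8*184 = 1472)
q = -2 (q = 2*(-1) = -2)
q*(-120/153) + y = -(-240)/153 + 1472 = -2*(-40/51) + 1472 = 80/51 + 1472 = 75152/51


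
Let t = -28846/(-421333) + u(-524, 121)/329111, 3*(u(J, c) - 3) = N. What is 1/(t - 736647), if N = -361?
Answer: -415995974889/306442158581758681 ≈ -1.3575e-6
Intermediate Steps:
u(J, c) = -352/3 (u(J, c) = 3 + (⅓)*(-361) = 3 - 361/3 = -352/3)
t = 28332298502/415995974889 (t = -28846/(-421333) - 352/3/329111 = -28846*(-1/421333) - 352/3*1/329111 = 28846/421333 - 352/987333 = 28332298502/415995974889 ≈ 0.068107)
1/(t - 736647) = 1/(28332298502/415995974889 - 736647) = 1/(-306442158581758681/415995974889) = -415995974889/306442158581758681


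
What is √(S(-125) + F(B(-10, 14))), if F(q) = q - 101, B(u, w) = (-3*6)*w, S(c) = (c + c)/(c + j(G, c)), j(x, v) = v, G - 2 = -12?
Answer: 4*I*√22 ≈ 18.762*I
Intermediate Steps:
G = -10 (G = 2 - 12 = -10)
S(c) = 1 (S(c) = (c + c)/(c + c) = (2*c)/((2*c)) = (2*c)*(1/(2*c)) = 1)
B(u, w) = -18*w
F(q) = -101 + q
√(S(-125) + F(B(-10, 14))) = √(1 + (-101 - 18*14)) = √(1 + (-101 - 252)) = √(1 - 353) = √(-352) = 4*I*√22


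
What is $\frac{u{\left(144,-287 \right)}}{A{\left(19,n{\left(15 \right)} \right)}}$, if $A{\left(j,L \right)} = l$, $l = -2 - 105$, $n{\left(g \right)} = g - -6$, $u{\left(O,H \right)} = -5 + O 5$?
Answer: $- \frac{715}{107} \approx -6.6822$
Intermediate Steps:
$u{\left(O,H \right)} = -5 + 5 O$
$n{\left(g \right)} = 6 + g$ ($n{\left(g \right)} = g + 6 = 6 + g$)
$l = -107$
$A{\left(j,L \right)} = -107$
$\frac{u{\left(144,-287 \right)}}{A{\left(19,n{\left(15 \right)} \right)}} = \frac{-5 + 5 \cdot 144}{-107} = \left(-5 + 720\right) \left(- \frac{1}{107}\right) = 715 \left(- \frac{1}{107}\right) = - \frac{715}{107}$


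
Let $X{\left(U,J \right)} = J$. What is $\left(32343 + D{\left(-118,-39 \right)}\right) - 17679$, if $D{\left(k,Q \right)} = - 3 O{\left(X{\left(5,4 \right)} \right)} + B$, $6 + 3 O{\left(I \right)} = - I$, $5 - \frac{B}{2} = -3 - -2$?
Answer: $14686$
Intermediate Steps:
$B = 12$ ($B = 10 - 2 \left(-3 - -2\right) = 10 - 2 \left(-3 + 2\right) = 10 - -2 = 10 + 2 = 12$)
$O{\left(I \right)} = -2 - \frac{I}{3}$ ($O{\left(I \right)} = -2 + \frac{\left(-1\right) I}{3} = -2 - \frac{I}{3}$)
$D{\left(k,Q \right)} = 22$ ($D{\left(k,Q \right)} = - 3 \left(-2 - \frac{4}{3}\right) + 12 = \left(-3\right) \left(- \frac{10}{3}\right) + 12 = 10 + 12 = 22$)
$\left(32343 + D{\left(-118,-39 \right)}\right) - 17679 = \left(32343 + 22\right) - 17679 = 32365 - 17679 = 14686$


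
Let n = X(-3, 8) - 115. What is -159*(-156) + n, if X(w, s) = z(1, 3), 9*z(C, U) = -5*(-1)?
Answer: 222206/9 ≈ 24690.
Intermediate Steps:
z(C, U) = 5/9 (z(C, U) = (-5*(-1))/9 = (⅑)*5 = 5/9)
X(w, s) = 5/9
n = -1030/9 (n = 5/9 - 115 = -1030/9 ≈ -114.44)
-159*(-156) + n = -159*(-156) - 1030/9 = 24804 - 1030/9 = 222206/9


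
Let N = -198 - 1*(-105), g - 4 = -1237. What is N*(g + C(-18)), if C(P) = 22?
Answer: 112623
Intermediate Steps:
g = -1233 (g = 4 - 1237 = -1233)
N = -93 (N = -198 + 105 = -93)
N*(g + C(-18)) = -93*(-1233 + 22) = -93*(-1211) = 112623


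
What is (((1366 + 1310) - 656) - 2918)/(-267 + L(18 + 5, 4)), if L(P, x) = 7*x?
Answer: 898/239 ≈ 3.7573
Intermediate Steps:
(((1366 + 1310) - 656) - 2918)/(-267 + L(18 + 5, 4)) = (((1366 + 1310) - 656) - 2918)/(-267 + 7*4) = ((2676 - 656) - 2918)/(-267 + 28) = (2020 - 2918)/(-239) = -898*(-1/239) = 898/239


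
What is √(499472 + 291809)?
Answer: √791281 ≈ 889.54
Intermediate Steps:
√(499472 + 291809) = √791281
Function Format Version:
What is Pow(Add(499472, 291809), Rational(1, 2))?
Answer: Pow(791281, Rational(1, 2)) ≈ 889.54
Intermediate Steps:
Pow(Add(499472, 291809), Rational(1, 2)) = Pow(791281, Rational(1, 2))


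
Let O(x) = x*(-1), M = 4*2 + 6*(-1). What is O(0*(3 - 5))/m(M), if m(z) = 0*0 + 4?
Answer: 0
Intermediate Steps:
M = 2 (M = 8 - 6 = 2)
m(z) = 4 (m(z) = 0 + 4 = 4)
O(x) = -x
O(0*(3 - 5))/m(M) = -0*(3 - 5)/4 = -0*(-2)*(¼) = -1*0*(¼) = 0*(¼) = 0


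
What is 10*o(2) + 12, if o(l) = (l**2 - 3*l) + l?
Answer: 12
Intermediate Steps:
o(l) = l**2 - 2*l
10*o(2) + 12 = 10*(2*(-2 + 2)) + 12 = 10*(2*0) + 12 = 10*0 + 12 = 0 + 12 = 12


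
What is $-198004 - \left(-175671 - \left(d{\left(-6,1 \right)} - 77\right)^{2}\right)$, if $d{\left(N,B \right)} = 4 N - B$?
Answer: $-11929$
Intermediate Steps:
$d{\left(N,B \right)} = - B + 4 N$
$-198004 - \left(-175671 - \left(d{\left(-6,1 \right)} - 77\right)^{2}\right) = -198004 - \left(-175671 - \left(\left(\left(-1\right) 1 + 4 \left(-6\right)\right) - 77\right)^{2}\right) = -198004 - \left(-175671 - \left(\left(-1 - 24\right) - 77\right)^{2}\right) = -198004 - \left(-175671 - \left(-25 - 77\right)^{2}\right) = -198004 - \left(-175671 - \left(-102\right)^{2}\right) = -198004 - \left(-175671 - 10404\right) = -198004 - -186075 = -198004 + 186075 = -11929$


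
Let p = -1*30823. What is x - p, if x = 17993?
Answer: 48816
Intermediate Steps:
p = -30823
x - p = 17993 - 1*(-30823) = 17993 + 30823 = 48816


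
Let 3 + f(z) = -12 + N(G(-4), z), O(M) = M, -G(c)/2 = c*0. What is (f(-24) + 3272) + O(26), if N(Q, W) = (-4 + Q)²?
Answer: 3299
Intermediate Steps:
G(c) = 0 (G(c) = -2*c*0 = -2*0 = 0)
f(z) = 1 (f(z) = -3 + (-12 + (-4 + 0)²) = -3 + (-12 + (-4)²) = -3 + (-12 + 16) = -3 + 4 = 1)
(f(-24) + 3272) + O(26) = (1 + 3272) + 26 = 3273 + 26 = 3299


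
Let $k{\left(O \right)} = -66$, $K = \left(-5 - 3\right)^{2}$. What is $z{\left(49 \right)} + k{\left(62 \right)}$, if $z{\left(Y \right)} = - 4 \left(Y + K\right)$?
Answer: $-518$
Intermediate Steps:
$K = 64$ ($K = \left(-8\right)^{2} = 64$)
$z{\left(Y \right)} = -256 - 4 Y$ ($z{\left(Y \right)} = - 4 \left(Y + 64\right) = - 4 \left(64 + Y\right) = -256 - 4 Y$)
$z{\left(49 \right)} + k{\left(62 \right)} = \left(-256 - 196\right) - 66 = -452 - 66 = -518$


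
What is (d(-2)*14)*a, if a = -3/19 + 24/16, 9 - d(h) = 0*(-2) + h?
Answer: 3927/19 ≈ 206.68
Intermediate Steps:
d(h) = 9 - h (d(h) = 9 - (0*(-2) + h) = 9 - (0 + h) = 9 - h)
a = 51/38 (a = -3*1/19 + 24*(1/16) = -3/19 + 3/2 = 51/38 ≈ 1.3421)
(d(-2)*14)*a = ((9 - 1*(-2))*14)*(51/38) = ((9 + 2)*14)*(51/38) = (11*14)*(51/38) = 154*(51/38) = 3927/19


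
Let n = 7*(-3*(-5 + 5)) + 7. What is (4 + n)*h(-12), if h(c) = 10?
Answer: 110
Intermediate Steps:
n = 7 (n = 7*(-3*0) + 7 = 7*0 + 7 = 0 + 7 = 7)
(4 + n)*h(-12) = (4 + 7)*10 = 11*10 = 110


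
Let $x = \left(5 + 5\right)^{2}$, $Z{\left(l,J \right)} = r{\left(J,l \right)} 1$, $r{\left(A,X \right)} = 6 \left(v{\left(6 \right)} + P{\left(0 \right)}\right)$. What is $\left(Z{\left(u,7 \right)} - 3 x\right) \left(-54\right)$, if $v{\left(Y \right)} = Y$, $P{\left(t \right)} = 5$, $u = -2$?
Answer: $12636$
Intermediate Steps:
$r{\left(A,X \right)} = 66$ ($r{\left(A,X \right)} = 6 \left(6 + 5\right) = 6 \cdot 11 = 66$)
$Z{\left(l,J \right)} = 66$ ($Z{\left(l,J \right)} = 66 \cdot 1 = 66$)
$x = 100$ ($x = 10^{2} = 100$)
$\left(Z{\left(u,7 \right)} - 3 x\right) \left(-54\right) = \left(66 - 300\right) \left(-54\right) = \left(-234\right) \left(-54\right) = 12636$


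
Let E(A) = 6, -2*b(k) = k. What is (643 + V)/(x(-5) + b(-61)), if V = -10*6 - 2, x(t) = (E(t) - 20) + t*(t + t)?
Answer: 166/19 ≈ 8.7368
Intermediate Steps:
b(k) = -k/2
x(t) = -14 + 2*t**2 (x(t) = (6 - 20) + t*(t + t) = -14 + t*(2*t) = -14 + 2*t**2)
V = -62 (V = -60 - 2 = -62)
(643 + V)/(x(-5) + b(-61)) = (643 - 62)/((-14 + 2*(-5)**2) - 1/2*(-61)) = 581/((-14 + 2*25) + 61/2) = 581/((-14 + 50) + 61/2) = 581/(36 + 61/2) = 581/(133/2) = 581*(2/133) = 166/19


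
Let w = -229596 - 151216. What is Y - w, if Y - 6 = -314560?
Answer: 66258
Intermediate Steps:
Y = -314554 (Y = 6 - 314560 = -314554)
w = -380812
Y - w = -314554 - 1*(-380812) = -314554 + 380812 = 66258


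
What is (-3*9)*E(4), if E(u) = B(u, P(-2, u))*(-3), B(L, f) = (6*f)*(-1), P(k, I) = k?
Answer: 972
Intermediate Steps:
B(L, f) = -6*f
E(u) = -36 (E(u) = -6*(-2)*(-3) = 12*(-3) = -36)
(-3*9)*E(4) = -3*9*(-36) = -27*(-36) = 972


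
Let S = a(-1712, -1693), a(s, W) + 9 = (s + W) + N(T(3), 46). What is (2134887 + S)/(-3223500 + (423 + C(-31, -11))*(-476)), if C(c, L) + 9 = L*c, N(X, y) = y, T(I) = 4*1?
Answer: -2131519/3582880 ≈ -0.59492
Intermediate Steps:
T(I) = 4
C(c, L) = -9 + L*c
a(s, W) = 37 + W + s (a(s, W) = -9 + ((s + W) + 46) = -9 + ((W + s) + 46) = -9 + (46 + W + s) = 37 + W + s)
S = -3368 (S = 37 - 1693 - 1712 = -3368)
(2134887 + S)/(-3223500 + (423 + C(-31, -11))*(-476)) = (2134887 - 3368)/(-3223500 + (423 + (-9 - 11*(-31)))*(-476)) = 2131519/(-3223500 + (423 + (-9 + 341))*(-476)) = 2131519/(-3223500 + (423 + 332)*(-476)) = 2131519/(-3223500 + 755*(-476)) = 2131519/(-3223500 - 359380) = 2131519/(-3582880) = 2131519*(-1/3582880) = -2131519/3582880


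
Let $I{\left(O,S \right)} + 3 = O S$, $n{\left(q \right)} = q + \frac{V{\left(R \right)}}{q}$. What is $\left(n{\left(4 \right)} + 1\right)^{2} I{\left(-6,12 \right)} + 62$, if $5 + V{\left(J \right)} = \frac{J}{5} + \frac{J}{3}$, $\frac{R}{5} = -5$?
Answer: $\frac{2351}{48} \approx 48.979$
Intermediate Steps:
$R = -25$ ($R = 5 \left(-5\right) = -25$)
$V{\left(J \right)} = -5 + \frac{8 J}{15}$ ($V{\left(J \right)} = -5 + \left(\frac{J}{5} + \frac{J}{3}\right) = -5 + \frac{8 J}{15}$)
$n{\left(q \right)} = q - \frac{55}{3 q}$ ($n{\left(q \right)} = q + \frac{-5 + \frac{8}{15} \left(-25\right)}{q} = q + \frac{-5 - \frac{40}{3}}{q} = q - \frac{55}{3 q}$)
$I{\left(O,S \right)} = -3 + O S$
$\left(n{\left(4 \right)} + 1\right)^{2} I{\left(-6,12 \right)} + 62 = \left(\left(4 - \frac{55}{3 \cdot 4}\right) + 1\right)^{2} \left(-3 - 72\right) + 62 = \left(\left(4 - \frac{55}{12}\right) + 1\right)^{2} \left(-3 - 72\right) + 62 = \left(\left(4 - \frac{55}{12}\right) + 1\right)^{2} \left(-75\right) + 62 = \left(- \frac{7}{12} + 1\right)^{2} \left(-75\right) + 62 = \left(\frac{5}{12}\right)^{2} \left(-75\right) + 62 = \frac{25}{144} \left(-75\right) + 62 = - \frac{625}{48} + 62 = \frac{2351}{48}$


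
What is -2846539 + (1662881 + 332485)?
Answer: -851173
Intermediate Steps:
-2846539 + (1662881 + 332485) = -2846539 + 1995366 = -851173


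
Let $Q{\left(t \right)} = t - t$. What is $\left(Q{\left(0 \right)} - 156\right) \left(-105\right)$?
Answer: $16380$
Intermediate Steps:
$Q{\left(t \right)} = 0$
$\left(Q{\left(0 \right)} - 156\right) \left(-105\right) = \left(0 - 156\right) \left(-105\right) = \left(-156\right) \left(-105\right) = 16380$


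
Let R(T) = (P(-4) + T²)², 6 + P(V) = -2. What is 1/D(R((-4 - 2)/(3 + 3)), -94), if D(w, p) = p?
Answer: -1/94 ≈ -0.010638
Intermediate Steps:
P(V) = -8 (P(V) = -6 - 2 = -8)
R(T) = (-8 + T²)²
1/D(R((-4 - 2)/(3 + 3)), -94) = 1/(-94) = -1/94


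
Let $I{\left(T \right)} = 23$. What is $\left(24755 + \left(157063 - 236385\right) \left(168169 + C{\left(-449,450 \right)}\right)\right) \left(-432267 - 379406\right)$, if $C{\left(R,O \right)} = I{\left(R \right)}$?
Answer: $10828773862578437$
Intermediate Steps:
$C{\left(R,O \right)} = 23$
$\left(24755 + \left(157063 - 236385\right) \left(168169 + C{\left(-449,450 \right)}\right)\right) \left(-432267 - 379406\right) = \left(24755 + \left(157063 - 236385\right) \left(168169 + 23\right)\right) \left(-432267 - 379406\right) = \left(24755 - 13341325824\right) \left(-432267 - 379406\right) = \left(24755 - 13341325824\right) \left(-811673\right) = \left(-13341301069\right) \left(-811673\right) = 10828773862578437$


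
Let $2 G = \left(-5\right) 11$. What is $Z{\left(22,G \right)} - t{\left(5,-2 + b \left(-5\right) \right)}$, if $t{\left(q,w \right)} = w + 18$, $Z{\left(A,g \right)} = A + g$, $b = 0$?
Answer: $- \frac{43}{2} \approx -21.5$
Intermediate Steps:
$G = - \frac{55}{2}$ ($G = \frac{\left(-5\right) 11}{2} = \frac{1}{2} \left(-55\right) = - \frac{55}{2} \approx -27.5$)
$t{\left(q,w \right)} = 18 + w$
$Z{\left(22,G \right)} - t{\left(5,-2 + b \left(-5\right) \right)} = \left(22 - \frac{55}{2}\right) - \left(18 + \left(-2 + 0 \left(-5\right)\right)\right) = - \frac{11}{2} - \left(18 + \left(-2 + 0\right)\right) = - \frac{11}{2} - \left(18 - 2\right) = - \frac{11}{2} - 16 = - \frac{43}{2}$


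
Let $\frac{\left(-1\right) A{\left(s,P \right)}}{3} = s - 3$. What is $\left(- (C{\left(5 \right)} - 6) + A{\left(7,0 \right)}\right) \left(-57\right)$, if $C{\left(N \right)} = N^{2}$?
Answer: $1767$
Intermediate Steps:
$A{\left(s,P \right)} = 9 - 3 s$ ($A{\left(s,P \right)} = - 3 \left(s - 3\right) = - 3 \left(-3 + s\right) = 9 - 3 s$)
$\left(- (C{\left(5 \right)} - 6) + A{\left(7,0 \right)}\right) \left(-57\right) = \left(- (5^{2} - 6) + \left(9 - 21\right)\right) \left(-57\right) = \left(- (25 - 6) + \left(9 - 21\right)\right) \left(-57\right) = \left(\left(-1\right) 19 - 12\right) \left(-57\right) = \left(-19 - 12\right) \left(-57\right) = \left(-31\right) \left(-57\right) = 1767$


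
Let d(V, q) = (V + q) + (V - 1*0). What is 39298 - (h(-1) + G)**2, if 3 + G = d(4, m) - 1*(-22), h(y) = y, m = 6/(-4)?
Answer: 154791/4 ≈ 38698.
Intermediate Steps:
m = -3/2 (m = 6*(-1/4) = -3/2 ≈ -1.5000)
d(V, q) = q + 2*V (d(V, q) = (V + q) + (V + 0) = (V + q) + V = q + 2*V)
G = 51/2 (G = -3 + ((-3/2 + 2*4) - 1*(-22)) = -3 + ((-3/2 + 8) + 22) = -3 + (13/2 + 22) = -3 + 57/2 = 51/2 ≈ 25.500)
39298 - (h(-1) + G)**2 = 39298 - (-1 + 51/2)**2 = 39298 - (49/2)**2 = 39298 - 1*2401/4 = 39298 - 2401/4 = 154791/4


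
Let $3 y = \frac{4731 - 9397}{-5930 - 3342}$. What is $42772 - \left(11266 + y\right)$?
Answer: $\frac{438183115}{13908} \approx 31506.0$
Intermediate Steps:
$y = \frac{2333}{13908}$ ($y = \frac{\left(4731 - 9397\right) \frac{1}{-5930 - 3342}}{3} = \frac{\left(-4666\right) \frac{1}{-9272}}{3} = \frac{\left(-4666\right) \left(- \frac{1}{9272}\right)}{3} = \frac{1}{3} \cdot \frac{2333}{4636} = \frac{2333}{13908} \approx 0.16775$)
$42772 - \left(11266 + y\right) = 42772 - \frac{156689861}{13908} = \frac{438183115}{13908}$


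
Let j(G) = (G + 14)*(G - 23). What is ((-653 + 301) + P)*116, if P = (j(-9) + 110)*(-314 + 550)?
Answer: -1409632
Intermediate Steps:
j(G) = (-23 + G)*(14 + G) (j(G) = (14 + G)*(-23 + G) = (-23 + G)*(14 + G))
P = -11800 (P = ((-322 + (-9)² - 9*(-9)) + 110)*(-314 + 550) = ((-322 + 81 + 81) + 110)*236 = (-160 + 110)*236 = -50*236 = -11800)
((-653 + 301) + P)*116 = ((-653 + 301) - 11800)*116 = (-352 - 11800)*116 = -12152*116 = -1409632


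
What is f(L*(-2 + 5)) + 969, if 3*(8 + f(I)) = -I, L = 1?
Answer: 960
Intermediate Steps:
f(I) = -8 - I/3 (f(I) = -8 + (-I)/3 = -8 - I/3)
f(L*(-2 + 5)) + 969 = (-8 - (-2 + 5)/3) + 969 = (-8 - 3/3) + 969 = (-8 - ⅓*3) + 969 = (-8 - 1) + 969 = -9 + 969 = 960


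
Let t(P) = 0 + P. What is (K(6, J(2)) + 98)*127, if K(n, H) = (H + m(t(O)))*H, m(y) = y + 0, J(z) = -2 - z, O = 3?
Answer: 12954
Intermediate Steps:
t(P) = P
m(y) = y
K(n, H) = H*(3 + H) (K(n, H) = (H + 3)*H = (3 + H)*H = H*(3 + H))
(K(6, J(2)) + 98)*127 = ((-2 - 1*2)*(3 + (-2 - 1*2)) + 98)*127 = ((-2 - 2)*(3 + (-2 - 2)) + 98)*127 = (-4*(3 - 4) + 98)*127 = (-4*(-1) + 98)*127 = (4 + 98)*127 = 102*127 = 12954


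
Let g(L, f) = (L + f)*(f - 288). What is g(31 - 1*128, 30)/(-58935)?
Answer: -5762/19645 ≈ -0.29331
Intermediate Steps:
g(L, f) = (-288 + f)*(L + f) (g(L, f) = (L + f)*(-288 + f) = (-288 + f)*(L + f))
g(31 - 1*128, 30)/(-58935) = (30² - 288*(31 - 1*128) - 288*30 + (31 - 1*128)*30)/(-58935) = (900 - 288*(31 - 128) - 8640 + (31 - 128)*30)*(-1/58935) = (900 - 288*(-97) - 8640 - 97*30)*(-1/58935) = (900 + 27936 - 8640 - 2910)*(-1/58935) = 17286*(-1/58935) = -5762/19645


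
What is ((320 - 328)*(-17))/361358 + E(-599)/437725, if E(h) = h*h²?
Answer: -38831825956221/79087715275 ≈ -491.00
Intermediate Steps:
E(h) = h³
((320 - 328)*(-17))/361358 + E(-599)/437725 = ((320 - 328)*(-17))/361358 + (-599)³/437725 = -8*(-17)*(1/361358) - 214921799*1/437725 = 136*(1/361358) - 214921799/437725 = 68/180679 - 214921799/437725 = -38831825956221/79087715275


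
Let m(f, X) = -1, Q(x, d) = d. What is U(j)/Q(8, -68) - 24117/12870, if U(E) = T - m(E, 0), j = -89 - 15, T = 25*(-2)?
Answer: -168221/145860 ≈ -1.1533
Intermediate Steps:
T = -50
j = -104
U(E) = -49 (U(E) = -50 - 1*(-1) = -50 + 1 = -49)
U(j)/Q(8, -68) - 24117/12870 = -49/(-68) - 24117/12870 = -49*(-1/68) - 24117*1/12870 = 49/68 - 8039/4290 = -168221/145860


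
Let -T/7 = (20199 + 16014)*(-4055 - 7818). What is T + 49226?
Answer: 3009747869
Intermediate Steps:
T = 3009698643 (T = -7*(20199 + 16014)*(-4055 - 7818) = -253491*(-11873) = -7*(-429956949) = 3009698643)
T + 49226 = 3009698643 + 49226 = 3009747869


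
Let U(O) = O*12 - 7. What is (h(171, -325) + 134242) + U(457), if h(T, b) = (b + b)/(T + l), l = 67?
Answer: 16626236/119 ≈ 1.3972e+5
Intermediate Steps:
h(T, b) = 2*b/(67 + T) (h(T, b) = (b + b)/(T + 67) = (2*b)/(67 + T) = 2*b/(67 + T))
U(O) = -7 + 12*O (U(O) = 12*O - 7 = -7 + 12*O)
(h(171, -325) + 134242) + U(457) = (2*(-325)/(67 + 171) + 134242) + (-7 + 12*457) = (2*(-325)/238 + 134242) + (-7 + 5484) = (2*(-325)*(1/238) + 134242) + 5477 = (-325/119 + 134242) + 5477 = 15974473/119 + 5477 = 16626236/119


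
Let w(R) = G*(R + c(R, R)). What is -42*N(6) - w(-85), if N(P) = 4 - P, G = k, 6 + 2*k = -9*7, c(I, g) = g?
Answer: -5781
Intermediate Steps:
k = -69/2 (k = -3 + (-9*7)/2 = -3 + (½)*(-63) = -3 - 63/2 = -69/2 ≈ -34.500)
G = -69/2 ≈ -34.500
w(R) = -69*R (w(R) = -69*(R + R)/2 = -69*R)
-42*N(6) - w(-85) = -42*(4 - 1*6) - (-69)*(-85) = -42*(4 - 6) - 1*5865 = -42*(-2) - 5865 = 84 - 5865 = -5781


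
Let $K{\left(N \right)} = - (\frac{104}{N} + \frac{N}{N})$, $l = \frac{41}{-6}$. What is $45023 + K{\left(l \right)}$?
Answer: $\frac{1846526}{41} \approx 45037.0$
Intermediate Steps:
$l = - \frac{41}{6}$ ($l = 41 \left(- \frac{1}{6}\right) = - \frac{41}{6} \approx -6.8333$)
$K{\left(N \right)} = -1 - \frac{104}{N}$ ($K{\left(N \right)} = - (\frac{104}{N} + 1) = - (1 + \frac{104}{N}) = -1 - \frac{104}{N}$)
$45023 + K{\left(l \right)} = 45023 + \frac{-104 - - \frac{41}{6}}{- \frac{41}{6}} = 45023 - \frac{6 \left(-104 + \frac{41}{6}\right)}{41} = 45023 - - \frac{583}{41} = 45023 + \frac{583}{41} = \frac{1846526}{41}$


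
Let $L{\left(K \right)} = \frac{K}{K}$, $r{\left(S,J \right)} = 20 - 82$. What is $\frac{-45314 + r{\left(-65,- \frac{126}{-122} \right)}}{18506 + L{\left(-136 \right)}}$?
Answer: $- \frac{45376}{18507} \approx -2.4518$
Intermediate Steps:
$r{\left(S,J \right)} = -62$ ($r{\left(S,J \right)} = 20 - 82 = -62$)
$L{\left(K \right)} = 1$
$\frac{-45314 + r{\left(-65,- \frac{126}{-122} \right)}}{18506 + L{\left(-136 \right)}} = \frac{-45314 - 62}{18506 + 1} = - \frac{45376}{18507}$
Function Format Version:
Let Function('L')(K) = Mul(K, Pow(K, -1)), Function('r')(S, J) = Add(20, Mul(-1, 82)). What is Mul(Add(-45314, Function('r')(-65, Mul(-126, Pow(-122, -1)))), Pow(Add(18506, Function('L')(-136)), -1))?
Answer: Rational(-45376, 18507) ≈ -2.4518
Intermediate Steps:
Function('r')(S, J) = -62 (Function('r')(S, J) = Add(20, -82) = -62)
Function('L')(K) = 1
Mul(Add(-45314, Function('r')(-65, Mul(-126, Pow(-122, -1)))), Pow(Add(18506, Function('L')(-136)), -1)) = Mul(Add(-45314, -62), Pow(Add(18506, 1), -1)) = Mul(-45376, Pow(18507, -1)) = Mul(-45376, Rational(1, 18507)) = Rational(-45376, 18507)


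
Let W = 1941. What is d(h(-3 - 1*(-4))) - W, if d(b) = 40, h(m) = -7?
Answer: -1901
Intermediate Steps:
d(h(-3 - 1*(-4))) - W = 40 - 1*1941 = 40 - 1941 = -1901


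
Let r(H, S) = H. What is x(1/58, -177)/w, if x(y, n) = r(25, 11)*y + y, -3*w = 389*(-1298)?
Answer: 39/14642738 ≈ 2.6634e-6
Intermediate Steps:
w = 504922/3 (w = -389*(-1298)/3 = -⅓*(-504922) = 504922/3 ≈ 1.6831e+5)
x(y, n) = 26*y (x(y, n) = 25*y + y = 26*y)
x(1/58, -177)/w = (26/58)/(504922/3) = (26*(1/58))*(3/504922) = (13/29)*(3/504922) = 39/14642738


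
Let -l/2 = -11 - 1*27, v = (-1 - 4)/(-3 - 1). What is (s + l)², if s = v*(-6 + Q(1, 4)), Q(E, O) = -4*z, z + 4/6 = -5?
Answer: 337561/36 ≈ 9376.7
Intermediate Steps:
z = -17/3 (z = -⅔ - 5 = -17/3 ≈ -5.6667)
Q(E, O) = 68/3 (Q(E, O) = -4*(-17/3) = 68/3)
v = 5/4 (v = -5/(-4) = -5*(-¼) = 5/4 ≈ 1.2500)
l = 76 (l = -2*(-11 - 1*27) = -2*(-11 - 27) = -2*(-38) = 76)
s = 125/6 (s = 5*(-6 + 68/3)/4 = (5/4)*(50/3) = 125/6 ≈ 20.833)
(s + l)² = (125/6 + 76)² = (581/6)² = 337561/36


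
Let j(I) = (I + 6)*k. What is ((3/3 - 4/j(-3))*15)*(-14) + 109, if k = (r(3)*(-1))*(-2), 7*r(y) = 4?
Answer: 144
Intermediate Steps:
r(y) = 4/7 (r(y) = (⅐)*4 = 4/7)
k = 8/7 (k = ((4/7)*(-1))*(-2) = -4/7*(-2) = 8/7 ≈ 1.1429)
j(I) = 48/7 + 8*I/7 (j(I) = (I + 6)*(8/7) = (6 + I)*(8/7) = 48/7 + 8*I/7)
((3/3 - 4/j(-3))*15)*(-14) + 109 = ((3/3 - 4/(48/7 + (8/7)*(-3)))*15)*(-14) + 109 = ((3*(⅓) - 4/(48/7 - 24/7))*15)*(-14) + 109 = ((1 - 4/24/7)*15)*(-14) + 109 = ((1 - 4*7/24)*15)*(-14) + 109 = ((1 - 7/6)*15)*(-14) + 109 = -⅙*15*(-14) + 109 = -5/2*(-14) + 109 = 35 + 109 = 144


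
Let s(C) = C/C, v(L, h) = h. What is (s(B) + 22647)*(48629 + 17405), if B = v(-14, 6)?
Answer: 1495538032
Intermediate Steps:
B = 6
s(C) = 1
(s(B) + 22647)*(48629 + 17405) = (1 + 22647)*(48629 + 17405) = 22648*66034 = 1495538032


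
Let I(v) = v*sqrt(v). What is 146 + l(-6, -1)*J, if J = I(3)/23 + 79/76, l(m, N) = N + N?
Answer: 5469/38 - 6*sqrt(3)/23 ≈ 143.47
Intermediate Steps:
l(m, N) = 2*N
I(v) = v**(3/2)
J = 79/76 + 3*sqrt(3)/23 (J = 3**(3/2)/23 + 79/76 = (3*sqrt(3))*(1/23) + 79*(1/76) = 3*sqrt(3)/23 + 79/76 = 79/76 + 3*sqrt(3)/23 ≈ 1.2654)
146 + l(-6, -1)*J = 146 + (2*(-1))*(79/76 + 3*sqrt(3)/23) = 146 - 2*(79/76 + 3*sqrt(3)/23) = 146 + (-79/38 - 6*sqrt(3)/23) = 5469/38 - 6*sqrt(3)/23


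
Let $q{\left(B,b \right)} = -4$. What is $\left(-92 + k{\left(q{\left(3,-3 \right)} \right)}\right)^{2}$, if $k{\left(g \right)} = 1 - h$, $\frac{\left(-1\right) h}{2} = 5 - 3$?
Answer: $7569$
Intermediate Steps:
$h = -4$ ($h = - 2 \left(5 - 3\right) = \left(-2\right) 2 = -4$)
$k{\left(g \right)} = 5$ ($k{\left(g \right)} = 1 - -4 = 1 + 4 = 5$)
$\left(-92 + k{\left(q{\left(3,-3 \right)} \right)}\right)^{2} = \left(-92 + 5\right)^{2} = \left(-87\right)^{2} = 7569$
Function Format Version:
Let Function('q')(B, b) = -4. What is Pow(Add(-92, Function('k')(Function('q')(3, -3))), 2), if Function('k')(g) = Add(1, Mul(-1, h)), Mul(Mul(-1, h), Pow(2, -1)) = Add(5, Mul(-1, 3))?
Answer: 7569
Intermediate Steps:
h = -4 (h = Mul(-2, Add(5, Mul(-1, 3))) = Mul(-2, Add(5, -3)) = Mul(-2, 2) = -4)
Function('k')(g) = 5 (Function('k')(g) = Add(1, Mul(-1, -4)) = Add(1, 4) = 5)
Pow(Add(-92, Function('k')(Function('q')(3, -3))), 2) = Pow(Add(-92, 5), 2) = Pow(-87, 2) = 7569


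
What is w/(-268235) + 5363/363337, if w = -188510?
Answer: 13986240435/19491940039 ≈ 0.71754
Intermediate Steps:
w/(-268235) + 5363/363337 = -188510/(-268235) + 5363/363337 = -188510*(-1/268235) + 5363*(1/363337) = 37702/53647 + 5363/363337 = 13986240435/19491940039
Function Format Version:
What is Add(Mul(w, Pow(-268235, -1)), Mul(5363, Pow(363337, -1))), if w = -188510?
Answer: Rational(13986240435, 19491940039) ≈ 0.71754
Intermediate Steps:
Add(Mul(w, Pow(-268235, -1)), Mul(5363, Pow(363337, -1))) = Add(Mul(-188510, Pow(-268235, -1)), Mul(5363, Pow(363337, -1))) = Add(Mul(-188510, Rational(-1, 268235)), Mul(5363, Rational(1, 363337))) = Add(Rational(37702, 53647), Rational(5363, 363337)) = Rational(13986240435, 19491940039)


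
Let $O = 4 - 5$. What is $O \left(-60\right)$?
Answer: $60$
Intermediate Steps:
$O = -1$
$O \left(-60\right) = \left(-1\right) \left(-60\right) = 60$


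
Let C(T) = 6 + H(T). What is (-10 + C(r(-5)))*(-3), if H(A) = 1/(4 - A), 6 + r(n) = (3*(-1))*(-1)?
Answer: 81/7 ≈ 11.571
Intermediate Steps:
r(n) = -3 (r(n) = -6 + (3*(-1))*(-1) = -6 - 3*(-1) = -6 + 3 = -3)
C(T) = 6 - 1/(-4 + T)
(-10 + C(r(-5)))*(-3) = (-10 + (-25 + 6*(-3))/(-4 - 3))*(-3) = (-10 + (-25 - 18)/(-7))*(-3) = (-10 - 1/7*(-43))*(-3) = (-10 + 43/7)*(-3) = -27/7*(-3) = 81/7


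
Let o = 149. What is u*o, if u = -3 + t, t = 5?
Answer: 298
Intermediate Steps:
u = 2 (u = -3 + 5 = 2)
u*o = 2*149 = 298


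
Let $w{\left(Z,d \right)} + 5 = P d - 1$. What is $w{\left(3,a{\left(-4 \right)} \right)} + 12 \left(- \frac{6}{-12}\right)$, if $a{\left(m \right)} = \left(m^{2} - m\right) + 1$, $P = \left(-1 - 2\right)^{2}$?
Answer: $189$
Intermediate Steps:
$P = 9$ ($P = \left(-3\right)^{2} = 9$)
$a{\left(m \right)} = 1 + m^{2} - m$
$w{\left(Z,d \right)} = -6 + 9 d$ ($w{\left(Z,d \right)} = -5 + \left(9 d - 1\right) = -5 + \left(-1 + 9 d\right) = -6 + 9 d$)
$w{\left(3,a{\left(-4 \right)} \right)} + 12 \left(- \frac{6}{-12}\right) = \left(-6 + 9 \left(1 + \left(-4\right)^{2} - -4\right)\right) + 12 \left(- \frac{6}{-12}\right) = \left(-6 + 9 \left(1 + 16 + 4\right)\right) + 12 \left(\left(-6\right) \left(- \frac{1}{12}\right)\right) = \left(-6 + 9 \cdot 21\right) + 12 \cdot \frac{1}{2} = \left(-6 + 189\right) + 6 = 183 + 6 = 189$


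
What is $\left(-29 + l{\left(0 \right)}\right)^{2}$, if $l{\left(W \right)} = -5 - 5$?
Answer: $1521$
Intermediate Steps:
$l{\left(W \right)} = -10$
$\left(-29 + l{\left(0 \right)}\right)^{2} = \left(-29 - 10\right)^{2} = \left(-39\right)^{2} = 1521$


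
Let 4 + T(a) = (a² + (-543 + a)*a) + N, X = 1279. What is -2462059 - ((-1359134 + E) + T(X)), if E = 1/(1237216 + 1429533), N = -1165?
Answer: -9810812232810/2666749 ≈ -3.6789e+6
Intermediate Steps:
E = 1/2666749 ≈ 3.7499e-7
T(a) = -1169 + a² + a*(-543 + a) (T(a) = -4 + ((a² + (-543 + a)*a) - 1165) = -4 + ((a² + a*(-543 + a)) - 1165) = -4 + (-1165 + a² + a*(-543 + a)) = -1169 + a² + a*(-543 + a))
-2462059 - ((-1359134 + E) + T(X)) = -2462059 - ((-1359134 + 1/2666749) + (-1169 - 543*1279 + 2*1279²)) = -2462059 - (-3624469235365/2666749 + (-1169 - 694497 + 2*1635841)) = -2462059 - (-3624469235365/2666749 + (-1169 - 694497 + 3271682)) = -2462059 - (-3624469235365/2666749 + 2576016) = -2462059 - 1*3245118856619/2666749 = -2462059 - 3245118856619/2666749 = -9810812232810/2666749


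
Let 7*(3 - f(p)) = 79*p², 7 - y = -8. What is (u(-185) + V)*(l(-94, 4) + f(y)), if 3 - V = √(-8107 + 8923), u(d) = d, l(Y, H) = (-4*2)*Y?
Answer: 324740 + 49960*√51/7 ≈ 3.7571e+5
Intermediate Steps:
l(Y, H) = -8*Y
y = 15 (y = 7 - 1*(-8) = 7 + 8 = 15)
f(p) = 3 - 79*p²/7
V = 3 - 4*√51 (V = 3 - √(-8107 + 8923) = 3 - √816 = 3 - 4*√51 ≈ -25.566)
(u(-185) + V)*(l(-94, 4) + f(y)) = (-185 + (3 - 4*√51))*(-8*(-94) + (3 - 79/7*15²)) = (-182 - 4*√51)*(752 + (3 - 79/7*225)) = (-182 - 4*√51)*(752 + (3 - 17775/7)) = (-182 - 4*√51)*(752 - 17754/7) = (-182 - 4*√51)*(-12490/7) = 324740 + 49960*√51/7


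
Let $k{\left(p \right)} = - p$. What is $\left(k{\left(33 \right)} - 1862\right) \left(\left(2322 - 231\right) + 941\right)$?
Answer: $-5745640$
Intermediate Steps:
$\left(k{\left(33 \right)} - 1862\right) \left(\left(2322 - 231\right) + 941\right) = \left(\left(-1\right) 33 - 1862\right) \left(\left(2322 - 231\right) + 941\right) = \left(-33 - 1862\right) \left(\left(2322 - 231\right) + 941\right) = - 1895 \left(2091 + 941\right) = \left(-1895\right) 3032 = -5745640$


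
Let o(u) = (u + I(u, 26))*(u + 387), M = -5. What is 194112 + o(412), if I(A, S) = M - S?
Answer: 498531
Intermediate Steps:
I(A, S) = -5 - S
o(u) = (-31 + u)*(387 + u) (o(u) = (u + (-5 - 1*26))*(u + 387) = (u + (-5 - 26))*(387 + u) = (u - 31)*(387 + u) = (-31 + u)*(387 + u))
194112 + o(412) = 194112 + (-11997 + 412**2 + 356*412) = 194112 + (-11997 + 169744 + 146672) = 194112 + 304419 = 498531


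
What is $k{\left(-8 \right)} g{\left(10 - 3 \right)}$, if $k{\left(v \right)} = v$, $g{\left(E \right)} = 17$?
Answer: $-136$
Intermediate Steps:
$k{\left(-8 \right)} g{\left(10 - 3 \right)} = \left(-8\right) 17 = -136$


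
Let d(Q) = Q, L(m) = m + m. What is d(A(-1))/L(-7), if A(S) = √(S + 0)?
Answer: -I/14 ≈ -0.071429*I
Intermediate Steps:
A(S) = √S
L(m) = 2*m
d(A(-1))/L(-7) = √(-1)/((2*(-7))) = I/(-14) = I*(-1/14) = -I/14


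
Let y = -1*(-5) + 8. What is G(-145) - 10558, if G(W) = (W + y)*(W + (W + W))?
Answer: 46862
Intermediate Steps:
y = 13 (y = 5 + 8 = 13)
G(W) = 3*W*(13 + W) (G(W) = (W + 13)*(W + (W + W)) = (13 + W)*(W + 2*W) = (13 + W)*(3*W) = 3*W*(13 + W))
G(-145) - 10558 = 3*(-145)*(13 - 145) - 10558 = 3*(-145)*(-132) - 10558 = 57420 - 10558 = 46862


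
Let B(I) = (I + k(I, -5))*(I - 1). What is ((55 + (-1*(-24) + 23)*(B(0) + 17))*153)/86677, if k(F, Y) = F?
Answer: 130662/86677 ≈ 1.5075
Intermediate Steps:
B(I) = 2*I*(-1 + I) (B(I) = (I + I)*(I - 1) = (2*I)*(-1 + I) = 2*I*(-1 + I))
((55 + (-1*(-24) + 23)*(B(0) + 17))*153)/86677 = ((55 + (-1*(-24) + 23)*(2*0*(-1 + 0) + 17))*153)/86677 = ((55 + (24 + 23)*(2*0*(-1) + 17))*153)*(1/86677) = ((55 + 47*(0 + 17))*153)*(1/86677) = ((55 + 47*17)*153)*(1/86677) = ((55 + 799)*153)*(1/86677) = (854*153)*(1/86677) = 130662*(1/86677) = 130662/86677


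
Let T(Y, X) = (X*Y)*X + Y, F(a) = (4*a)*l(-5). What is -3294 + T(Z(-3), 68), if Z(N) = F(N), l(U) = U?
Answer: 274206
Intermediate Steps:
F(a) = -20*a (F(a) = (4*a)*(-5) = -20*a)
Z(N) = -20*N
T(Y, X) = Y + Y*X² (T(Y, X) = Y*X² + Y = Y + Y*X²)
-3294 + T(Z(-3), 68) = -3294 + (-20*(-3))*(1 + 68²) = -3294 + 60*(1 + 4624) = -3294 + 60*4625 = -3294 + 277500 = 274206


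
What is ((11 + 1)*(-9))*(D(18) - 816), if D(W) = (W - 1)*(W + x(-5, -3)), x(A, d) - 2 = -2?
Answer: 55080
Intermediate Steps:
x(A, d) = 0 (x(A, d) = 2 - 2 = 0)
D(W) = W*(-1 + W) (D(W) = (W - 1)*(W + 0) = (-1 + W)*W = W*(-1 + W))
((11 + 1)*(-9))*(D(18) - 816) = ((11 + 1)*(-9))*(18*(-1 + 18) - 816) = (12*(-9))*(18*17 - 816) = -108*(306 - 816) = -108*(-510) = 55080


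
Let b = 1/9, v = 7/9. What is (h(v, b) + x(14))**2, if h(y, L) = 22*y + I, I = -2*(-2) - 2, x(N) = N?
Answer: 88804/81 ≈ 1096.3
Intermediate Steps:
v = 7/9 (v = 7*(1/9) = 7/9 ≈ 0.77778)
b = 1/9 ≈ 0.11111
I = 2 (I = 4 - 2 = 2)
h(y, L) = 2 + 22*y (h(y, L) = 22*y + 2 = 2 + 22*y)
(h(v, b) + x(14))**2 = ((2 + 22*(7/9)) + 14)**2 = ((2 + 154/9) + 14)**2 = (172/9 + 14)**2 = (298/9)**2 = 88804/81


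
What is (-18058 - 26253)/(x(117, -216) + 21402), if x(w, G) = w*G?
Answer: 44311/3870 ≈ 11.450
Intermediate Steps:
x(w, G) = G*w
(-18058 - 26253)/(x(117, -216) + 21402) = (-18058 - 26253)/(-216*117 + 21402) = -44311/(-25272 + 21402) = -44311/(-3870) = -44311*(-1/3870) = 44311/3870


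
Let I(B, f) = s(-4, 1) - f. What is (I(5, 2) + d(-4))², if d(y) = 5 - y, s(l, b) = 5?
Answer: 144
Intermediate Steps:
I(B, f) = 5 - f
(I(5, 2) + d(-4))² = ((5 - 1*2) + (5 - 1*(-4)))² = ((5 - 2) + (5 + 4))² = (3 + 9)² = 12² = 144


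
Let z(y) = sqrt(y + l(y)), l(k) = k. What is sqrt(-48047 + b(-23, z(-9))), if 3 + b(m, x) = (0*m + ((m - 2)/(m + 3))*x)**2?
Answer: 5*I*sqrt(30770)/4 ≈ 219.27*I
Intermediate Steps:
z(y) = sqrt(2)*sqrt(y) (z(y) = sqrt(y + y) = sqrt(2*y) = sqrt(2)*sqrt(y))
b(m, x) = -3 + x**2*(-2 + m)**2/(3 + m)**2 (b(m, x) = -3 + (0*m + ((m - 2)/(m + 3))*x)**2 = -3 + (0 + ((-2 + m)/(3 + m))*x)**2 = -3 + (0 + x*(-2 + m)/(3 + m))**2 = -3 + (x*(-2 + m)/(3 + m))**2 = -3 + x**2*(-2 + m)**2/(3 + m)**2)
sqrt(-48047 + b(-23, z(-9))) = sqrt(-48047 + (-3 + (sqrt(2)*sqrt(-9))**2*(-2 - 23)**2/(3 - 23)**2)) = sqrt(-48047 + (-3 + (sqrt(2)*(3*I))**2*(-25)**2/(-20)**2)) = sqrt(-48047 + (-3 + (3*I*sqrt(2))**2*625*(1/400))) = sqrt(-48047 + (-3 - 18*625*1/400)) = sqrt(-48047 + (-3 - 225/8)) = sqrt(-48047 - 249/8) = sqrt(-384625/8) = 5*I*sqrt(30770)/4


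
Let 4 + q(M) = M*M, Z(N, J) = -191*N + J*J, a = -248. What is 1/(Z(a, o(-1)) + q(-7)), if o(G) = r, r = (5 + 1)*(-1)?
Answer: 1/47449 ≈ 2.1075e-5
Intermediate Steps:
r = -6 (r = 6*(-1) = -6)
o(G) = -6
Z(N, J) = J**2 - 191*N (Z(N, J) = -191*N + J**2 = J**2 - 191*N)
q(M) = -4 + M**2 (q(M) = -4 + M*M = -4 + M**2)
1/(Z(a, o(-1)) + q(-7)) = 1/(((-6)**2 - 191*(-248)) + (-4 + (-7)**2)) = 1/((36 + 47368) + (-4 + 49)) = 1/(47404 + 45) = 1/47449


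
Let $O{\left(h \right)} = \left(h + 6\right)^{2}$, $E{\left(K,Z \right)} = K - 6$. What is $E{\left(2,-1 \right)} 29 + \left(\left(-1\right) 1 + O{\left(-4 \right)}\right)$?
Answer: $-113$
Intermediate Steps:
$E{\left(K,Z \right)} = -6 + K$
$O{\left(h \right)} = \left(6 + h\right)^{2}$
$E{\left(2,-1 \right)} 29 + \left(\left(-1\right) 1 + O{\left(-4 \right)}\right) = \left(-6 + 2\right) 29 + \left(\left(-1\right) 1 + \left(6 - 4\right)^{2}\right) = \left(-4\right) 29 - \left(1 - 2^{2}\right) = -116 + \left(-1 + 4\right) = -116 + 3 = -113$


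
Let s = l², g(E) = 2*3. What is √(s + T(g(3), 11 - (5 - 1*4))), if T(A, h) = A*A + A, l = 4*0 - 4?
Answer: √58 ≈ 7.6158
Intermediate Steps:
l = -4 (l = 0 - 4 = -4)
g(E) = 6
s = 16 (s = (-4)² = 16)
T(A, h) = A + A² (T(A, h) = A² + A = A + A²)
√(s + T(g(3), 11 - (5 - 1*4))) = √(16 + 6*(1 + 6)) = √(16 + 6*7) = √(16 + 42) = √58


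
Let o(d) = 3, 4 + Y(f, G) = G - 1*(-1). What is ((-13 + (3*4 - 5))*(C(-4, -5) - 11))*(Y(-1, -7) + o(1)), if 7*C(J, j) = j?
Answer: -492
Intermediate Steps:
Y(f, G) = -3 + G (Y(f, G) = -4 + (G - 1*(-1)) = -4 + (G + 1) = -4 + (1 + G) = -3 + G)
C(J, j) = j/7
((-13 + (3*4 - 5))*(C(-4, -5) - 11))*(Y(-1, -7) + o(1)) = ((-13 + (3*4 - 5))*((1/7)*(-5) - 11))*((-3 - 7) + 3) = ((-13 + (12 - 5))*(-5/7 - 11))*(-10 + 3) = ((-13 + 7)*(-82/7))*(-7) = -6*(-82/7)*(-7) = (492/7)*(-7) = -492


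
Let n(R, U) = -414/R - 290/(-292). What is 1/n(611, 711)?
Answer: 89206/28151 ≈ 3.1688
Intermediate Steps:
n(R, U) = 145/146 - 414/R (n(R, U) = -414/R - 290*(-1/292) = -414/R + 145/146 = 145/146 - 414/R)
1/n(611, 711) = 1/(145/146 - 414/611) = 1/(28151/89206) = 89206/28151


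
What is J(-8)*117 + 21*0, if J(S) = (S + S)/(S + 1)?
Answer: 1872/7 ≈ 267.43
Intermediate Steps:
J(S) = 2*S/(1 + S) (J(S) = (2*S)/(1 + S) = 2*S/(1 + S))
J(-8)*117 + 21*0 = (2*(-8)/(1 - 8))*117 + 21*0 = (2*(-8)/(-7))*117 + 0 = (2*(-8)*(-⅐))*117 + 0 = (16/7)*117 + 0 = 1872/7 + 0 = 1872/7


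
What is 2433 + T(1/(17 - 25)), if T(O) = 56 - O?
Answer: 19913/8 ≈ 2489.1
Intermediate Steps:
2433 + T(1/(17 - 25)) = 2433 + (56 - 1/(17 - 25)) = 2433 + (56 - 1/(-8)) = 2433 + (56 - 1*(-⅛)) = 2433 + (56 + ⅛) = 2433 + 449/8 = 19913/8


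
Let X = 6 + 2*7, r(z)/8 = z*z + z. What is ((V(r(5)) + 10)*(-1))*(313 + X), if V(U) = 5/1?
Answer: -4995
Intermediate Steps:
r(z) = 8*z + 8*z² (r(z) = 8*(z*z + z) = 8*(z² + z) = 8*(z + z²) = 8*z + 8*z²)
V(U) = 5 (V(U) = 5*1 = 5)
X = 20 (X = 6 + 14 = 20)
((V(r(5)) + 10)*(-1))*(313 + X) = ((5 + 10)*(-1))*(313 + 20) = (15*(-1))*333 = -15*333 = -4995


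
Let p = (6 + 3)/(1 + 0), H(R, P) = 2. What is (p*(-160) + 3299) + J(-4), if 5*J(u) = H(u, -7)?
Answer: 9297/5 ≈ 1859.4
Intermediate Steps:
p = 9 (p = 9/1 = 9*1 = 9)
J(u) = ⅖ (J(u) = (⅕)*2 = ⅖)
(p*(-160) + 3299) + J(-4) = (9*(-160) + 3299) + ⅖ = (-1440 + 3299) + ⅖ = 1859 + ⅖ = 9297/5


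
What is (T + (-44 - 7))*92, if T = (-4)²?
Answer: -3220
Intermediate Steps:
T = 16
(T + (-44 - 7))*92 = (16 + (-44 - 7))*92 = (16 - 51)*92 = -35*92 = -3220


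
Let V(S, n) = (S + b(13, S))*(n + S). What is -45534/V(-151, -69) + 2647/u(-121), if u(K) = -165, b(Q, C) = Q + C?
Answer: -145297/8670 ≈ -16.759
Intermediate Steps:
b(Q, C) = C + Q
V(S, n) = (13 + 2*S)*(S + n) (V(S, n) = (S + (S + 13))*(n + S) = (S + (13 + S))*(S + n) = (13 + 2*S)*(S + n))
-45534/V(-151, -69) + 2647/u(-121) = -45534/((-151)² - 151*(-69) - 151*(13 - 151) - 69*(13 - 151)) + 2647/(-165) = -45534/(22801 + 10419 - 151*(-138) - 69*(-138)) + 2647*(-1/165) = -45534/(22801 + 10419 + 20838 + 9522) - 2647/165 = -45534/63580 - 2647/165 = -45534*1/63580 - 2647/165 = -22767/31790 - 2647/165 = -145297/8670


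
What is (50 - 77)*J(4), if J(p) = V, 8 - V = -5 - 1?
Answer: -378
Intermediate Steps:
V = 14 (V = 8 - (-5 - 1) = 8 - 1*(-6) = 8 + 6 = 14)
J(p) = 14
(50 - 77)*J(4) = (50 - 77)*14 = -27*14 = -378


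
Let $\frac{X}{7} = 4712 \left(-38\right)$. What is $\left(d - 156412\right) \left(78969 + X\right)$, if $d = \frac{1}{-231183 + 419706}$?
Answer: $\frac{34630515734407925}{188523} \approx 1.8369 \cdot 10^{11}$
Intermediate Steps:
$X = -1253392$ ($X = 7 \cdot 4712 \left(-38\right) = 7 \left(-179056\right) = -1253392$)
$d = \frac{1}{188523} \approx 5.3044 \cdot 10^{-6}$
$\left(d - 156412\right) \left(78969 + X\right) = \left(\frac{1}{188523} - 156412\right) \left(78969 - 1253392\right) = \left(- \frac{29487259475}{188523}\right) \left(-1174423\right) = \frac{34630515734407925}{188523}$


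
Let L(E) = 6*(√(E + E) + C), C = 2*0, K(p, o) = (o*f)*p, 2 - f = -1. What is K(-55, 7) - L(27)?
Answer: -1155 - 18*√6 ≈ -1199.1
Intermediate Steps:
f = 3 (f = 2 - 1*(-1) = 2 + 1 = 3)
K(p, o) = 3*o*p (K(p, o) = (o*3)*p = (3*o)*p = 3*o*p)
C = 0
L(E) = 6*√2*√E (L(E) = 6*(√(E + E) + 0) = 6*(√(2*E) + 0) = 6*(√2*√E + 0) = 6*(√2*√E) = 6*√2*√E)
K(-55, 7) - L(27) = 3*7*(-55) - 6*√2*√27 = -1155 - 6*√2*3*√3 = -1155 - 18*√6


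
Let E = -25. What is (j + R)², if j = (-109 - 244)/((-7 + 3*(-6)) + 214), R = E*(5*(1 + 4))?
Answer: 14037036484/35721 ≈ 3.9296e+5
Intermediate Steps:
R = -625 (R = -125*(1 + 4) = -125*5 = -25*25 = -625)
j = -353/189 (j = -353/((-7 - 18) + 214) = -353/(-25 + 214) = -353/189 ≈ -1.8677)
(j + R)² = (-353/189 - 625)² = (-118478/189)² = 14037036484/35721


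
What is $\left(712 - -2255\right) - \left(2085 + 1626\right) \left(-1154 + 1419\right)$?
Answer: $-980448$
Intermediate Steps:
$\left(712 - -2255\right) - \left(2085 + 1626\right) \left(-1154 + 1419\right) = \left(712 + 2255\right) - 3711 \cdot 265 = 2967 - 983415 = -980448$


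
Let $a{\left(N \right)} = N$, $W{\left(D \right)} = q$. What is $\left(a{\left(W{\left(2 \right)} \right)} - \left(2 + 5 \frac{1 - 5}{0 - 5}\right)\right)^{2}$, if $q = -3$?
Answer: $81$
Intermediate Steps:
$W{\left(D \right)} = -3$
$\left(a{\left(W{\left(2 \right)} \right)} - \left(2 + 5 \frac{1 - 5}{0 - 5}\right)\right)^{2} = \left(-3 - \left(2 + 5 \frac{1 - 5}{0 - 5}\right)\right)^{2} = \left(-3 - \left(2 + 5 \left(- \frac{4}{-5}\right)\right)\right)^{2} = \left(-3 - \left(2 + 5 \left(\left(-4\right) \left(- \frac{1}{5}\right)\right)\right)\right)^{2} = \left(-3 - 6\right)^{2} = \left(-9\right)^{2} = 81$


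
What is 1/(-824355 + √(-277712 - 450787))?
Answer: -274785/226520631508 - I*√728499/679561894524 ≈ -1.2131e-6 - 1.256e-9*I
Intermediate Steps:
1/(-824355 + √(-277712 - 450787)) = 1/(-824355 + √(-728499)) = 1/(-824355 + I*√728499)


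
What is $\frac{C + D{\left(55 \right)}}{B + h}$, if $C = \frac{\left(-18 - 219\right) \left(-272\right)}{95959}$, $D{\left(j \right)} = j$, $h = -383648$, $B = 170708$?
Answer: $- \frac{5342209}{20433509460} \approx -0.00026144$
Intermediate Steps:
$C = \frac{64464}{95959}$ ($C = \left(-237\right) \left(-272\right) \frac{1}{95959} = 64464 \cdot \frac{1}{95959} = \frac{64464}{95959} \approx 0.67179$)
$\frac{C + D{\left(55 \right)}}{B + h} = \frac{\frac{64464}{95959} + 55}{170708 - 383648} = \frac{5342209}{95959 \left(-212940\right)} = \frac{5342209}{95959} \left(- \frac{1}{212940}\right) = - \frac{5342209}{20433509460}$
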